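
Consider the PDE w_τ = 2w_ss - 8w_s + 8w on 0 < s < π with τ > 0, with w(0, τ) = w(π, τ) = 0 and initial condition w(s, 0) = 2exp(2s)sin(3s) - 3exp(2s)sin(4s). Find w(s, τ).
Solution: Substitute w = exp(2s)u, i.e. u = exp(-2s)w.
By the product rule, w_s = exp(2s)(u_s + 2u), w_ss = exp(2s)(u_ss + 4u_s + 4u), w_τ = exp(2s)u_τ.
Substituting into the PDE and dividing by exp(2s): u_τ = 2(u_ss + 4u_s + 4u) - 8(u_s + 2u) + 8u.
The lower-order terms cancel, leaving the standard heat equation u_τ = 2u_ss.
Initial data for u: u(s,0) = exp(-2s)w(s,0) = 2sin(3s) - 3sin(4s). The boundary conditions carry over: u(0,τ) = u(π,τ) = 0.
Solve for u:
  Using separation of variables u = X(s)T(τ):
  Eigenfunctions: sin(ns), n = 1, 2, 3, ...
  General solution: u(s, τ) = Σ c_n sin(ns) exp(-2n² τ)
  Matching u(s,0) = 2sin(3s) - 3sin(4s) term by term: c_3=2, c_4=-3.
Hence u(s,τ) = 2exp(-18τ)sin(3s) - 3exp(-32τ)sin(4s).
Transform back: w(s,τ) = exp(2s)u(s,τ).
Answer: w(s, τ) = 2exp(2s)exp(-18τ)sin(3s) - 3exp(2s)exp(-32τ)sin(4s)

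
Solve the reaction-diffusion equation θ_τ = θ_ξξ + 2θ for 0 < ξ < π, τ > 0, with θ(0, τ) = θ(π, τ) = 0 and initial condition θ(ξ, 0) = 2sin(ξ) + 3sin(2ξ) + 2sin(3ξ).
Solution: Substitute θ = exp(2τ)u, i.e. u = exp(-2τ)θ.
By the product rule, θ_τ = exp(2τ)(u_τ + 2u), θ_ξξ = exp(2τ)u_ξξ.
Substituting into the PDE and dividing by exp(2τ): u_τ + 2u = u_ξξ + 2u.
The lower-order terms cancel, leaving the standard heat equation u_τ = u_ξξ.
Initial data for u: u(ξ,0) = θ(ξ,0) = 2sin(ξ) + 3sin(2ξ) + 2sin(3ξ). The boundary conditions carry over: u(0,τ) = u(π,τ) = 0.
Solve for u:
  Using separation of variables u = X(ξ)G(τ):
  Eigenfunctions: sin(nξ), n = 1, 2, 3, ...
  General solution: u(ξ, τ) = Σ c_n sin(nξ) exp(-n² τ)
  Matching u(ξ,0) = 2sin(ξ) + 3sin(2ξ) + 2sin(3ξ) term by term: c_1=2, c_2=3, c_3=2.
Hence u(ξ,τ) = 2exp(-τ)sin(ξ) + 3exp(-4τ)sin(2ξ) + 2exp(-9τ)sin(3ξ).
Transform back: θ(ξ,τ) = exp(2τ)u(ξ,τ).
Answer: θ(ξ, τ) = 2exp(τ)sin(ξ) + 3exp(-2τ)sin(2ξ) + 2exp(-7τ)sin(3ξ)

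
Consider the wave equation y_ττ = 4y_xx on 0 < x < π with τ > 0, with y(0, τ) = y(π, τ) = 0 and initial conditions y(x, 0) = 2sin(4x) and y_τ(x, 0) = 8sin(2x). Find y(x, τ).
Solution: Separating variables: y = Σ [A_n cos(ω_n τ) + B_n sin(ω_n τ)] sin(nx), ω_n = 2n. From ICs (B_n = velocity coefficient / ω_n): A_4=2, B_2=2.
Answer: y(x, τ) = 2sin(2x)sin(4τ) + 2sin(4x)cos(8τ)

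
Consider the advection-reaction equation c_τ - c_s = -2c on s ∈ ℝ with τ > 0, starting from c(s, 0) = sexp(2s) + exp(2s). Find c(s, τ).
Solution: Substitute c = exp(2s)u, i.e. u = exp(-2s)c.
By the product rule, c_s = exp(2s)(u_s + 2u), c_τ = exp(2s)u_τ.
Substituting into the PDE and dividing by exp(2s): u_τ - (u_s + 2u) = -2u.
The lower-order terms cancel, leaving the standard advection equation u_τ - u_s = 0.
Initial data for u: u(s,0) = exp(-2s)c(s,0) = s + 1.
Solve for u:
  By method of characteristics (waves move left with speed 1):
  Along characteristics s + τ = const, u is constant, so u(s,τ) = f(s + τ) with f = u(·, 0).
Hence u(s,τ) = s + τ + 1.
Transform back: c(s,τ) = exp(2s)u(s,τ).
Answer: c(s, τ) = sexp(2s) + τexp(2s) + exp(2s)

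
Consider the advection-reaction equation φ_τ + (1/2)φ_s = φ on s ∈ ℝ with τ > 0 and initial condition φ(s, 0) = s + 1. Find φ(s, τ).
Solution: Substitute φ = exp(τ)u, i.e. u = exp(-τ)φ.
By the product rule, φ_τ = exp(τ)(u_τ + u), φ_s = exp(τ)u_s.
Substituting into the PDE and dividing by exp(τ): u_τ + u + (1/2)u_s = u.
The lower-order terms cancel, leaving the standard advection equation u_τ + (1/2)u_s = 0.
Initial data for u: u(s,0) = φ(s,0) = s + 1.
Solve for u:
  By method of characteristics (waves move right with speed 1/2):
  Along characteristics s - (1/2)τ = const, u is constant, so u(s,τ) = f(s - (1/2)τ) with f = u(·, 0).
Hence u(s,τ) = s - (1/2)τ + 1.
Transform back: φ(s,τ) = exp(τ)u(s,τ).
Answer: φ(s, τ) = sexp(τ) - (1/2)τexp(τ) + exp(τ)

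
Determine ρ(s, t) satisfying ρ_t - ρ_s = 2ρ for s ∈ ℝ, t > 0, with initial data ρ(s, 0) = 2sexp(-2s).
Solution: Substitute ρ = exp(-2s)u, i.e. u = exp(2s)ρ.
By the product rule, ρ_s = exp(-2s)(u_s - 2u), ρ_t = exp(-2s)u_t.
Substituting into the PDE and dividing by exp(-2s): u_t - (u_s - 2u) = 2u.
The lower-order terms cancel, leaving the standard advection equation u_t - u_s = 0.
Initial data for u: u(s,0) = exp(2s)ρ(s,0) = 2s.
Solve for u:
  By method of characteristics (waves move left with speed 1):
  Along characteristics s + t = const, u is constant, so u(s,t) = f(s + t) with f = u(·, 0).
Hence u(s,t) = 2s + 2t.
Transform back: ρ(s,t) = exp(-2s)u(s,t).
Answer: ρ(s, t) = 2sexp(-2s) + 2texp(-2s)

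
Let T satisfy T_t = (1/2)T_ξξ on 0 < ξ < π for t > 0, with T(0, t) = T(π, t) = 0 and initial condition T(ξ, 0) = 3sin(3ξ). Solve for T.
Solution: Using separation of variables T = X(ξ)G(t):
Eigenfunctions: sin(nξ), n = 1, 2, 3, ...
General solution: T(ξ, t) = Σ c_n sin(nξ) exp(-n² t/2)
Matching T(ξ,0) = 3sin(3ξ) term by term: c_3=3.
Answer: T(ξ, t) = 3exp(-9t/2)sin(3ξ)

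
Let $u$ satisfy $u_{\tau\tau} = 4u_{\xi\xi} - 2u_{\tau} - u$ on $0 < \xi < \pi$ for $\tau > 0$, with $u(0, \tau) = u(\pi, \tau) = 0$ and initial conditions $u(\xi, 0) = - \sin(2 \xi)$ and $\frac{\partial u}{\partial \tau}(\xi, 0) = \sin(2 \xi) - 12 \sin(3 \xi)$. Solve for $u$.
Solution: Substitute $u = e^{-\tau}w$.
Then $u_{\tau} = e^{-\tau}(w_{\tau} - w)$, $u_{\tau\tau} = e^{-\tau}(w_{\tau\tau} - 2w_{\tau} + w)$, $u_{\xi\xi} = e^{-\tau}w_{\xi\xi}$; substituting and dividing by $e^{-\tau}$, the lower-order terms cancel: $w_{\tau\tau} = 4w_{\xi\xi}$ (standard wave equation).
Data for $w$: $w(\xi,0) = u(\xi,0) = - \sin(2 \xi)$; $w_{\tau}(\xi,0) = u_{\tau}(\xi,0) + u(\xi,0) = -12 \sin(3 \xi)$. The boundary conditions carry over: $w(0,\tau) = w(\pi,\tau) = 0$.
Separating variables: $w = \sum [A_n \cos(\omega_n \tau) + B_n \sin(\omega_n \tau)] \sin(n\xi)$, $\omega_n = 2n$. From ICs ($B_n$ = velocity coefficient / $\omega_n$): $A_2=-1, B_3=-2$.
So $w(\xi,\tau) = - \sin(2 \xi) \cos(4 \tau) - 2 \sin(3 \xi) \sin(6 \tau)$, and $u(\xi,\tau) = e^{-\tau}w(\xi,\tau)$.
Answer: $u(\xi, \tau) = -2 e^{-\tau} \sin(6 \tau) \sin(3 \xi) -  e^{-\tau} \sin(2 \xi) \cos(4 \tau)$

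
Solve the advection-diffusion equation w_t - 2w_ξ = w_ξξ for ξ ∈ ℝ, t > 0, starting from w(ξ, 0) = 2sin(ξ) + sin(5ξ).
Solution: Moving frame: η = ξ + 2t, σ = t, w = u(η,σ), so w_t = u_σ + 2u_η and w_ξξ = u_ηη.
Hence w_t - 2w_ξ = u_σ and the PDE becomes the heat equation u_σ = u_ηη on η ∈ ℝ.
Initial data: u(η,0) = w(η,0) = 2sin(η) + sin(5η). Each mode sin(nη) decays as exp(-n²σ) on ℝ, so u(η,σ) = Σ c_n exp(-n²σ) sin(nη) with c_1=2, c_5=1: u(η,σ) = 2exp(-σ)sin(η) + exp(-25σ)sin(5η).
Substituting back: w(ξ,t) = u(ξ + 2t, t).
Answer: w(ξ, t) = 2exp(-t)sin(2t + ξ) + exp(-25t)sin(10t + 5ξ)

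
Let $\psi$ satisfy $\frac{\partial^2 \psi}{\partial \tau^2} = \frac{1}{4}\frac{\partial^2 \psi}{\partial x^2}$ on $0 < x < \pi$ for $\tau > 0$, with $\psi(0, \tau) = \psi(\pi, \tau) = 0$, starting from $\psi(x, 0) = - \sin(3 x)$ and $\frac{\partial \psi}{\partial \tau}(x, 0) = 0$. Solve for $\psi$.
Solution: Using separation of variables $\psi = X(x)T(\tau)$:
Eigenfunctions: $\sin(nx)$, $n = 1, 2, 3, \ldots$
General solution: $\psi(x, \tau) = \sum [A_n \cos(n \tau/2) + B_n \sin(n \tau/2)] \sin(nx)$
From $\psi(x,0) = - \sin(3 x)$: $A_3=-1$. From $\psi_{\tau}(x,0) = 0$: all $B_n = 0$.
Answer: $\psi(x, \tau) = - \sin(3 x) \cos(3 \tau/2)$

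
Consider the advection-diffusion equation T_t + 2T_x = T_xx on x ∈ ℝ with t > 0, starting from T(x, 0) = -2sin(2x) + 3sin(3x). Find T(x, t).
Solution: Moving frame: η = x - 2t, σ = t, T = u(η,σ), so T_t = u_σ - 2u_η and T_xx = u_ηη.
Hence T_t + 2T_x = u_σ and the PDE becomes the heat equation u_σ = u_ηη on η ∈ ℝ.
Initial data: u(η,0) = T(η,0) = -2sin(2η) + 3sin(3η). Each mode sin(nη) decays as exp(-n²σ) on ℝ, so u(η,σ) = Σ c_n exp(-n²σ) sin(nη) with c_2=-2, c_3=3: u(η,σ) = -2exp(-4σ)sin(2η) + 3exp(-9σ)sin(3η).
Substituting back: T(x,t) = u(x - 2t, t).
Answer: T(x, t) = 2exp(-4t)sin(4t - 2x) - 3exp(-9t)sin(6t - 3x)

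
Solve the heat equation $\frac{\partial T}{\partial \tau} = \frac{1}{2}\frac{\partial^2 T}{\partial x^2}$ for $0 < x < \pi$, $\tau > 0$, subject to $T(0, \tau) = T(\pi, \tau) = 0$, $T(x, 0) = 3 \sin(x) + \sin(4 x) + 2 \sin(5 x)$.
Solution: Separating variables: $T = \sum c_n e^{-n^2\tau/2} \sin(nx)$. From $T(x,0) = 3 \sin(x) + \sin(4 x) + 2 \sin(5 x)$: $c_1=3, c_4=1, c_5=2$.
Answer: $T(x, \tau) = e^{-8 \tau} \sin(4 x) + 3 e^{-\tau/2} \sin(x) + 2 e^{-25 \tau/2} \sin(5 x)$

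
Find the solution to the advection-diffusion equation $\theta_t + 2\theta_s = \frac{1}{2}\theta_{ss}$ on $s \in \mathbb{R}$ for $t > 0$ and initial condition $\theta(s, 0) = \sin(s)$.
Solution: Moving frame: $\eta = s - 2t$, $\sigma = t$, $\theta = u(\eta,\sigma)$, so $\theta_t = u_{\sigma} - 2u_{\eta}$ and $\theta_{ss} = u_{\eta\eta}$.
Hence $\theta_t + 2\theta_s = u_{\sigma}$ and the PDE becomes the heat equation $u_{\sigma} = \frac{1}{2}u_{\eta\eta}$ on $\eta \in \mathbb{R}$.
Initial data: $u(\eta,0) = \theta(\eta,0) = \sin(\eta)$. Each mode $\sin(n\eta)$ decays as $e^{-n^2\sigma/2}$ on $\mathbb{R}$, so $u(\eta,\sigma) = \sum c_n e^{-n^2\sigma/2} \sin(n\eta)$ with $c_1=1$: $u(\eta,\sigma) = e^{-\sigma/2} \sin(\eta)$.
Substituting back: $\theta(s,t) = u(s - 2t, t)$.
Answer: $\theta(s, t) = e^{-t/2} \sin(s - 2 t)$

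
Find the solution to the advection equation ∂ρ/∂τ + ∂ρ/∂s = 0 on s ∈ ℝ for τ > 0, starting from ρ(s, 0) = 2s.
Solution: By characteristics (ds/dτ = 1), ρ(s,τ) = f(s - τ) with f = ρ(·, 0).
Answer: ρ(s, τ) = 2s - 2τ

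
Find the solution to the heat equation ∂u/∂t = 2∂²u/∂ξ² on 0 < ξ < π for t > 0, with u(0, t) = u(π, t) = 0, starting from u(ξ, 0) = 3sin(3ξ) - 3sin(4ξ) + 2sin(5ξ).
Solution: Separating variables: u = Σ c_n exp(-2n²t) sin(nξ). From u(ξ,0) = 3sin(3ξ) - 3sin(4ξ) + 2sin(5ξ): c_3=3, c_4=-3, c_5=2.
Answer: u(ξ, t) = 3exp(-18t)sin(3ξ) - 3exp(-32t)sin(4ξ) + 2exp(-50t)sin(5ξ)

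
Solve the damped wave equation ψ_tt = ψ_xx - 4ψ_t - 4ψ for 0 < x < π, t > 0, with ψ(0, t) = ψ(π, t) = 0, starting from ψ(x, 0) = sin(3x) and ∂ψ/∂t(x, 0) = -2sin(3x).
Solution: Substitute ψ = exp(-2t)u, i.e. u = exp(2t)ψ.
By the product rule, ψ_t = exp(-2t)(u_t - 2u), ψ_tt = exp(-2t)(u_tt - 4u_t + 4u), ψ_xx = exp(-2t)u_xx.
Substituting into the PDE and dividing by exp(-2t): u_tt - 4u_t + 4u = u_xx - 4(u_t - 2u) - 4u.
The lower-order terms cancel, leaving the standard wave equation u_tt = u_xx.
Initial data for u: u(x,0) = ψ(x,0) = sin(3x); u_t(x,0) = ψ_t(x,0) + 2ψ(x,0) = 0. The boundary conditions carry over: u(0,t) = u(π,t) = 0.
Solve for u:
  Using separation of variables u = X(x)T(t):
  Eigenfunctions: sin(nx), n = 1, 2, 3, ...
  General solution: u(x, t) = Σ [A_n cos(n t) + B_n sin(n t)] sin(nx)
  From u(x,0) = sin(3x): A_3=1. From u_t(x,0) = 0: all B_n = 0.
Hence u(x,t) = sin(3x)cos(3t).
Transform back: ψ(x,t) = exp(-2t)u(x,t).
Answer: ψ(x, t) = exp(-2t)sin(3x)cos(3t)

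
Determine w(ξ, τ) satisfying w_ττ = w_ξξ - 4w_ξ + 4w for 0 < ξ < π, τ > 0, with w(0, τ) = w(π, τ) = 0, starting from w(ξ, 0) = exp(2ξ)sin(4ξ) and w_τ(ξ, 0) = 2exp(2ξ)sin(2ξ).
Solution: Substitute w = exp(2ξ)u.
Then w_ξ = exp(2ξ)(u_ξ + 2u), w_ξξ = exp(2ξ)(u_ξξ + 4u_ξ + 4u), w_ττ = exp(2ξ)u_ττ; substituting and dividing by exp(2ξ), the lower-order terms cancel: u_ττ = u_ξξ (standard wave equation).
Data for u: u(ξ,0) = exp(-2ξ)w(ξ,0) = sin(4ξ); u_τ(ξ,0) = exp(-2ξ)w_τ(ξ,0) = 2sin(2ξ). The boundary conditions carry over: u(0,τ) = u(π,τ) = 0.
Separating variables: u = Σ [A_n cos(ω_n τ) + B_n sin(ω_n τ)] sin(nξ), ω_n = n. From ICs (B_n = velocity coefficient / ω_n): A_4=1, B_2=1.
So u(ξ,τ) = sin(2ξ)sin(2τ) + sin(4ξ)cos(4τ), and w(ξ,τ) = exp(2ξ)u(ξ,τ).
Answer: w(ξ, τ) = exp(2ξ)sin(2ξ)sin(2τ) + exp(2ξ)sin(4ξ)cos(4τ)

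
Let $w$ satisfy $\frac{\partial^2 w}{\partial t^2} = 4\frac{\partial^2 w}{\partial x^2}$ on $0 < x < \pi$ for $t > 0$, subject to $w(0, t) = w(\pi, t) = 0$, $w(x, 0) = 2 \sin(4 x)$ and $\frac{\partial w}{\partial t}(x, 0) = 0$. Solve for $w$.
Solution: Using separation of variables $w = X(x)T(t)$:
Eigenfunctions: $\sin(nx)$, $n = 1, 2, 3, \ldots$
General solution: $w(x, t) = \sum [A_n \cos(2n t) + B_n \sin(2n t)] \sin(nx)$
From $w(x,0) = 2 \sin(4 x)$: $A_4=2$. From $w_t(x,0) = 0$: all $B_n = 0$.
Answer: $w(x, t) = 2 \sin(4 x) \cos(8 t)$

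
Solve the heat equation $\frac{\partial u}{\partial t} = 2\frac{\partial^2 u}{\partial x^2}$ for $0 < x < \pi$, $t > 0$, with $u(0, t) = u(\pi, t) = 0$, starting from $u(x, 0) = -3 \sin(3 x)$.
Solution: Separating variables: $u = \sum c_n e^{-2n^2t} \sin(nx)$. From $u(x,0) = -3 \sin(3 x)$: $c_3=-3$.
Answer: $u(x, t) = -3 e^{-18 t} \sin(3 x)$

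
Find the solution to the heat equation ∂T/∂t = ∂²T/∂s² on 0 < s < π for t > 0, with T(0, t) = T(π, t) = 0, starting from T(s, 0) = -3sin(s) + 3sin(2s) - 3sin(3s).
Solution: Using separation of variables T = X(s)G(t):
Eigenfunctions: sin(ns), n = 1, 2, 3, ...
General solution: T(s, t) = Σ c_n sin(ns) exp(-n² t)
Matching T(s,0) = -3sin(s) + 3sin(2s) - 3sin(3s) term by term: c_1=-3, c_2=3, c_3=-3.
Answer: T(s, t) = -3exp(-t)sin(s) + 3exp(-4t)sin(2s) - 3exp(-9t)sin(3s)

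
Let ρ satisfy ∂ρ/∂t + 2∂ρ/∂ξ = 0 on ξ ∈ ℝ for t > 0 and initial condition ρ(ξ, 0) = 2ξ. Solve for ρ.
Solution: By characteristics (dξ/dt = 2), ρ(ξ,t) = f(ξ - 2t) with f = ρ(·, 0).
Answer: ρ(ξ, t) = -4t + 2ξ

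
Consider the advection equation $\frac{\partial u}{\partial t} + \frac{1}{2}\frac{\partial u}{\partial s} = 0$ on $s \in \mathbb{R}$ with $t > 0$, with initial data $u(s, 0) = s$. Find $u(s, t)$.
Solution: By characteristics ($ds/dt = 1/2$), $u(s,t) = f(s - \frac{1}{2}t)$ with $f = u( \cdot , 0)$.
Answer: $u(s, t) = s - \frac{1}{2} t$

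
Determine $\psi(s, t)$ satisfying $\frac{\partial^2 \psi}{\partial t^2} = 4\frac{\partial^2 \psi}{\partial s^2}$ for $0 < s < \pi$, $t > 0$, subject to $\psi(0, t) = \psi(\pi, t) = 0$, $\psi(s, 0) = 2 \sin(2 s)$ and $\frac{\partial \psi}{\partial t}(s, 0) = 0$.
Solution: Separating variables: $\psi = \sum [A_n \cos(\omega_n t) + B_n \sin(\omega_n t)] \sin(ns)$, $\omega_n = 2n$. From ICs: $A_2=2$.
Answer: $\psi(s, t) = 2 \sin(2 s) \cos(4 t)$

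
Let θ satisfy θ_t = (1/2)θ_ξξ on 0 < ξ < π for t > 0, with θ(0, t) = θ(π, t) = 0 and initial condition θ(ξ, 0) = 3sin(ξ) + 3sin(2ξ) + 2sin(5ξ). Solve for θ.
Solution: Using separation of variables θ = X(ξ)G(t):
Eigenfunctions: sin(nξ), n = 1, 2, 3, ...
General solution: θ(ξ, t) = Σ c_n sin(nξ) exp(-n² t/2)
Matching θ(ξ,0) = 3sin(ξ) + 3sin(2ξ) + 2sin(5ξ) term by term: c_1=3, c_2=3, c_5=2.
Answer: θ(ξ, t) = 3exp(-2t)sin(2ξ) + 3exp(-t/2)sin(ξ) + 2exp(-25t/2)sin(5ξ)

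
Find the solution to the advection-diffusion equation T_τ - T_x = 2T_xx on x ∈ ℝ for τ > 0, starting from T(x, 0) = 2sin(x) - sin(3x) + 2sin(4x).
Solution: Change to a moving frame: let η = x + τ, σ = τ and write T(x,τ) = u(η,σ).
By the chain rule T_τ = u_σ + u_η, T_x = u_η, T_xx = u_ηη.
Then T_τ - T_x = u_σ: the advection term cancels and the PDE becomes the heat equation u_σ = 2u_ηη on η ∈ ℝ.
Initial data: u(η,0) = T(η,0) = 2sin(η) - sin(3η) + 2sin(4η).
On η ∈ ℝ each mode satisfies (sin(nη))″ = -n² sin(nη), so exp(-2n²σ) sin(nη) solves the heat equation; by superposition u(η,σ) = Σ c_n exp(-2n²σ) sin(nη).
Reading off the coefficients: c_1=2, c_3=-1, c_4=2, so u(η,σ) = 2exp(-2σ)sin(η) - exp(-18σ)sin(3η) + 2exp(-32σ)sin(4η).
Substituting back η = x + τ, σ = τ: T(x,τ) = u(x + τ, τ).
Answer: T(x, τ) = 2exp(-2τ)sin(x + τ) - exp(-18τ)sin(3x + 3τ) + 2exp(-32τ)sin(4x + 4τ)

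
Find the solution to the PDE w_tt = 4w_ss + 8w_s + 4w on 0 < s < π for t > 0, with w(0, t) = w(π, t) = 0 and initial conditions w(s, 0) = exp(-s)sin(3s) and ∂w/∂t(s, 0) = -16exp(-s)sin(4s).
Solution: Substitute w = exp(-s)u, i.e. u = exp(s)w.
By the product rule, w_s = exp(-s)(u_s - u), w_ss = exp(-s)(u_ss - 2u_s + u), w_tt = exp(-s)u_tt.
Substituting into the PDE and dividing by exp(-s): u_tt = 4(u_ss - 2u_s + u) + 8(u_s - u) + 4u.
The lower-order terms cancel, leaving the standard wave equation u_tt = 4u_ss.
Initial data for u: u(s,0) = exp(s)w(s,0) = sin(3s); u_t(s,0) = exp(s)w_t(s,0) = -16sin(4s). The boundary conditions carry over: u(0,t) = u(π,t) = 0.
Solve for u:
  Using separation of variables u = X(s)T(t):
  Eigenfunctions: sin(ns), n = 1, 2, 3, ...
  General solution: u(s, t) = Σ [A_n cos(2n t) + B_n sin(2n t)] sin(ns)
  From u(s,0) = sin(3s): A_3=1. From u_t(s,0) = -16sin(4s), using u_t(s,0) = Σ ω_n B_n sin(ns) with ω_n = 2n: B_4 = (-16)/8 = -2.
Hence u(s,t) = sin(3s)cos(6t) - 2sin(4s)sin(8t).
Transform back: w(s,t) = exp(-s)u(s,t).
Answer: w(s, t) = exp(-s)sin(3s)cos(6t) - 2exp(-s)sin(4s)sin(8t)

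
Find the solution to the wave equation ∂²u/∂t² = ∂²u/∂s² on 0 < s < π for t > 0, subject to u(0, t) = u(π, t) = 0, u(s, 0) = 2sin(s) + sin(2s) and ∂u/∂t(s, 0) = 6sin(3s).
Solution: Using separation of variables u = X(s)T(t):
Eigenfunctions: sin(ns), n = 1, 2, 3, ...
General solution: u(s, t) = Σ [A_n cos(n t) + B_n sin(n t)] sin(ns)
From u(s,0) = 2sin(s) + sin(2s): A_1=2, A_2=1. From u_t(s,0) = 6sin(3s), using u_t(s,0) = Σ ω_n B_n sin(ns) with ω_n = n: B_3 = 6/3 = 2.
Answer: u(s, t) = 2sin(s)cos(t) + sin(2s)cos(2t) + 2sin(3s)sin(3t)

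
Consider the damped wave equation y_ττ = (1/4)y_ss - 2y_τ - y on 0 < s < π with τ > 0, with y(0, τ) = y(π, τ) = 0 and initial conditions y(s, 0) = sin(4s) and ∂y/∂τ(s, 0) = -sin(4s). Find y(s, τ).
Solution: Substitute y = exp(-τ)u.
Then y_τ = exp(-τ)(u_τ - u), y_ττ = exp(-τ)(u_ττ - 2u_τ + u), y_ss = exp(-τ)u_ss; substituting and dividing by exp(-τ), the lower-order terms cancel: u_ττ = (1/4)u_ss (standard wave equation).
Data for u: u(s,0) = y(s,0) = sin(4s); u_τ(s,0) = y_τ(s,0) + y(s,0) = 0. The boundary conditions carry over: u(0,τ) = u(π,τ) = 0.
Separating variables: u = Σ [A_n cos(ω_n τ) + B_n sin(ω_n τ)] sin(ns), ω_n = n/2. From ICs: A_4=1.
So u(s,τ) = sin(4s)cos(2τ), and y(s,τ) = exp(-τ)u(s,τ).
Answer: y(s, τ) = exp(-τ)sin(4s)cos(2τ)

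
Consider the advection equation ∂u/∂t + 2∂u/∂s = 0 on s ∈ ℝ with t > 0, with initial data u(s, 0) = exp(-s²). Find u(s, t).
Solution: By characteristics (ds/dt = 2), u(s,t) = f(s - 2t) with f = u(·, 0).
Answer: u(s, t) = exp(-(s - 2t)²)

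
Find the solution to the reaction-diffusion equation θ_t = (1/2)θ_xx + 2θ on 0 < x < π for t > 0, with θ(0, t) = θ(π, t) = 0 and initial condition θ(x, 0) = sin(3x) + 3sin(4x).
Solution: Substitute θ = exp(2t)u, i.e. u = exp(-2t)θ.
By the product rule, θ_t = exp(2t)(u_t + 2u), θ_xx = exp(2t)u_xx.
Substituting into the PDE and dividing by exp(2t): u_t + 2u = (1/2)u_xx + 2u.
The lower-order terms cancel, leaving the standard heat equation u_t = (1/2)u_xx.
Initial data for u: u(x,0) = θ(x,0) = sin(3x) + 3sin(4x). The boundary conditions carry over: u(0,t) = u(π,t) = 0.
Solve for u:
  Using separation of variables u = X(x)G(t):
  Eigenfunctions: sin(nx), n = 1, 2, 3, ...
  General solution: u(x, t) = Σ c_n sin(nx) exp(-n² t/2)
  Matching u(x,0) = sin(3x) + 3sin(4x) term by term: c_3=1, c_4=3.
Hence u(x,t) = 3exp(-8t)sin(4x) + exp(-9t/2)sin(3x).
Transform back: θ(x,t) = exp(2t)u(x,t).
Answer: θ(x, t) = 3exp(-6t)sin(4x) + exp(-5t/2)sin(3x)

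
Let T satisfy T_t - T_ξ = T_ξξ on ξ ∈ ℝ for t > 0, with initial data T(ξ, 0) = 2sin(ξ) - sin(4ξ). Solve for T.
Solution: Moving frame: η = ξ + t, σ = t, T = u(η,σ), so T_t = u_σ + u_η and T_ξξ = u_ηη.
Hence T_t - T_ξ = u_σ and the PDE becomes the heat equation u_σ = u_ηη on η ∈ ℝ.
Initial data: u(η,0) = T(η,0) = 2sin(η) - sin(4η). Each mode sin(nη) decays as exp(-n²σ) on ℝ, so u(η,σ) = Σ c_n exp(-n²σ) sin(nη) with c_1=2, c_4=-1: u(η,σ) = 2exp(-σ)sin(η) - exp(-16σ)sin(4η).
Substituting back: T(ξ,t) = u(ξ + t, t).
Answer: T(ξ, t) = 2exp(-t)sin(t + ξ) - exp(-16t)sin(4t + 4ξ)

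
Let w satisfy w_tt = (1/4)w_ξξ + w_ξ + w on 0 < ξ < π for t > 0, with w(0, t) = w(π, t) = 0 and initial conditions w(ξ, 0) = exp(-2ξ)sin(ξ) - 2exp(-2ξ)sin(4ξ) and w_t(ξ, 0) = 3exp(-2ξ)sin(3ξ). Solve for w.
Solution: Substitute w = exp(-2ξ)u.
Then w_ξ = exp(-2ξ)(u_ξ - 2u), w_ξξ = exp(-2ξ)(u_ξξ - 4u_ξ + 4u), w_tt = exp(-2ξ)u_tt; substituting and dividing by exp(-2ξ), the lower-order terms cancel: u_tt = (1/4)u_ξξ (standard wave equation).
Data for u: u(ξ,0) = exp(2ξ)w(ξ,0) = sin(ξ) - 2sin(4ξ); u_t(ξ,0) = exp(2ξ)w_t(ξ,0) = 3sin(3ξ). The boundary conditions carry over: u(0,t) = u(π,t) = 0.
Separating variables: u = Σ [A_n cos(ω_n t) + B_n sin(ω_n t)] sin(nξ), ω_n = n/2. From ICs (B_n = velocity coefficient / ω_n): A_1=1, A_4=-2, B_3=2.
So u(ξ,t) = 2sin(3t/2)sin(3ξ) + sin(ξ)cos(t/2) - 2sin(4ξ)cos(2t), and w(ξ,t) = exp(-2ξ)u(ξ,t).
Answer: w(ξ, t) = 2exp(-2ξ)sin(3t/2)sin(3ξ) + exp(-2ξ)sin(ξ)cos(t/2) - 2exp(-2ξ)sin(4ξ)cos(2t)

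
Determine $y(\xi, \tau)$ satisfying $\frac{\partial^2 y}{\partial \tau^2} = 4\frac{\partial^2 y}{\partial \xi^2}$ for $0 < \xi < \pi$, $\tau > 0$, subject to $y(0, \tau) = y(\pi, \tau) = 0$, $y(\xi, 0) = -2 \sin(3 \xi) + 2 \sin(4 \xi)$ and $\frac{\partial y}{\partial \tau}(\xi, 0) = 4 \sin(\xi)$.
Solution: Separating variables: $y = \sum [A_n \cos(\omega_n \tau) + B_n \sin(\omega_n \tau)] \sin(n\xi)$, $\omega_n = 2n$. From ICs ($B_n$ = velocity coefficient / $\omega_n$): $A_3=-2, A_4=2, B_1=2$.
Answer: $y(\xi, \tau) = 2 \sin(2 \tau) \sin(\xi) - 2 \sin(3 \xi) \cos(6 \tau) + 2 \sin(4 \xi) \cos(8 \tau)$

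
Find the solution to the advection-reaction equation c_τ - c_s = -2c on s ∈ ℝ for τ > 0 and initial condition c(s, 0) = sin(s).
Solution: Substitute c = exp(-2τ)u.
Then c_τ = exp(-2τ)(u_τ - 2u), c_s = exp(-2τ)u_s; substituting and dividing by exp(-2τ), the lower-order terms cancel: u_τ - u_s = 0 (standard advection equation).
Data for u: u(s,0) = c(s,0) = sin(s).
By characteristics (ds/dτ = -1), u(s,τ) = f(s + τ) with f = u(·, 0).
So u(s,τ) = sin(s + τ), and c(s,τ) = exp(-2τ)u(s,τ).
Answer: c(s, τ) = exp(-2τ)sin(s + τ)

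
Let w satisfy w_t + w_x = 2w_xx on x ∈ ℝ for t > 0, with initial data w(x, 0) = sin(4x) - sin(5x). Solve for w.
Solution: Change to a moving frame: let η = x - t, σ = t and write w(x,t) = u(η,σ).
By the chain rule w_t = u_σ - u_η, w_x = u_η, w_xx = u_ηη.
Then w_t + w_x = u_σ: the advection term cancels and the PDE becomes the heat equation u_σ = 2u_ηη on η ∈ ℝ.
Initial data: u(η,0) = w(η,0) = sin(4η) - sin(5η).
On η ∈ ℝ each mode satisfies (sin(nη))″ = -n² sin(nη), so exp(-2n²σ) sin(nη) solves the heat equation; by superposition u(η,σ) = Σ c_n exp(-2n²σ) sin(nη).
Reading off the coefficients: c_4=1, c_5=-1, so u(η,σ) = exp(-32σ)sin(4η) - exp(-50σ)sin(5η).
Substituting back η = x - t, σ = t: w(x,t) = u(x - t, t).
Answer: w(x, t) = -exp(-32t)sin(4t - 4x) + exp(-50t)sin(5t - 5x)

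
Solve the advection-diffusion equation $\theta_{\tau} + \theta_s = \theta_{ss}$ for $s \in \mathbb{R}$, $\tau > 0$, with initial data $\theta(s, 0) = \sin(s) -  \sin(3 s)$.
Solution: Moving frame: $\eta = s - \tau$, $\sigma = \tau$, $\theta = u(\eta,\sigma)$, so $\theta_{\tau} = u_{\sigma} - u_{\eta}$ and $\theta_{ss} = u_{\eta\eta}$.
Hence $\theta_{\tau} + \theta_s = u_{\sigma}$ and the PDE becomes the heat equation $u_{\sigma} = u_{\eta\eta}$ on $\eta \in \mathbb{R}$.
Initial data: $u(\eta,0) = \theta(\eta,0) = \sin(\eta) - \sin(3 \eta)$. Each mode $\sin(n\eta)$ decays as $e^{-n^2\sigma}$ on $\mathbb{R}$, so $u(\eta,\sigma) = \sum c_n e^{-n^2\sigma} \sin(n\eta)$ with $c_1=1, c_3=-1$: $u(\eta,\sigma) = e^{-\sigma} \sin(\eta) - e^{-9 \sigma} \sin(3 \eta)$.
Substituting back: $\theta(s,\tau) = u(s - \tau, \tau)$.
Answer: $\theta(s, \tau) = - e^{-\tau} \sin(\tau - s) + e^{-9 \tau} \sin(3 \tau - 3 s)$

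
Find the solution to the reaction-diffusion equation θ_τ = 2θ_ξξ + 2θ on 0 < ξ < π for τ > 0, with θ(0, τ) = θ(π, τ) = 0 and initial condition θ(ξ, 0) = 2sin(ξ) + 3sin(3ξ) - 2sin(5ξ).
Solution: Substitute θ = exp(2τ)u.
Then θ_τ = exp(2τ)(u_τ + 2u), θ_ξξ = exp(2τ)u_ξξ; substituting and dividing by exp(2τ), the lower-order terms cancel: u_τ = 2u_ξξ (standard heat equation).
Data for u: u(ξ,0) = θ(ξ,0) = 2sin(ξ) + 3sin(3ξ) - 2sin(5ξ). The boundary conditions carry over: u(0,τ) = u(π,τ) = 0.
Separating variables: u = Σ c_n exp(-2n²τ) sin(nξ). From u(ξ,0) = 2sin(ξ) + 3sin(3ξ) - 2sin(5ξ): c_1=2, c_3=3, c_5=-2.
So u(ξ,τ) = 2exp(-2τ)sin(ξ) + 3exp(-18τ)sin(3ξ) - 2exp(-50τ)sin(5ξ), and θ(ξ,τ) = exp(2τ)u(ξ,τ).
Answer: θ(ξ, τ) = 2sin(ξ) + 3exp(-16τ)sin(3ξ) - 2exp(-48τ)sin(5ξ)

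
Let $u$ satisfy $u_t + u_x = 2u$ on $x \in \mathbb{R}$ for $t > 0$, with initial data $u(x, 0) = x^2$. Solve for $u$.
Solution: Substitute $u = e^{2t}w$.
Then $u_t = e^{2t}(w_t + 2w)$, $u_x = e^{2t}w_x$; substituting and dividing by $e^{2t}$, the lower-order terms cancel: $w_t + w_x = 0$ (standard advection equation).
Data for $w$: $w(x,0) = u(x,0) = x^2$.
By characteristics ($dx/dt = 1$), $w(x,t) = f(x - t)$ with $f = w( \cdot , 0)$.
So $w(x,t) = t^2 - 2 t x + x^2$, and $u(x,t) = e^{2t}w(x,t)$.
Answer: $u(x, t) = t^2 e^{2 t} - 2 t x e^{2 t} + x^2 e^{2 t}$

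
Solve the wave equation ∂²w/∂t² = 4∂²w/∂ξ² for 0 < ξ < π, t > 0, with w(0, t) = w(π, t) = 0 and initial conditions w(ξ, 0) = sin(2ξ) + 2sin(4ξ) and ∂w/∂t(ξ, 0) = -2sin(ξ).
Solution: Separating variables: w = Σ [A_n cos(ω_n t) + B_n sin(ω_n t)] sin(nξ), ω_n = 2n. From ICs (B_n = velocity coefficient / ω_n): A_2=1, A_4=2, B_1=-1.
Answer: w(ξ, t) = -sin(2t)sin(ξ) + sin(2ξ)cos(4t) + 2sin(4ξ)cos(8t)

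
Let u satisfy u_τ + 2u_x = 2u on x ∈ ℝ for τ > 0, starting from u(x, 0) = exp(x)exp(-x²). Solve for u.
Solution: Substitute u = exp(x)w.
Then u_x = exp(x)(w_x + w), u_τ = exp(x)w_τ; substituting and dividing by exp(x), the lower-order terms cancel: w_τ + 2w_x = 0 (standard advection equation).
Data for w: w(x,0) = exp(-x)u(x,0) = exp(-x²).
By characteristics (dx/dτ = 2), w(x,τ) = f(x - 2τ) with f = w(·, 0).
So w(x,τ) = exp(-(x - 2τ)²), and u(x,τ) = exp(x)w(x,τ).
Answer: u(x, τ) = exp(x)exp(-(x - 2τ)²)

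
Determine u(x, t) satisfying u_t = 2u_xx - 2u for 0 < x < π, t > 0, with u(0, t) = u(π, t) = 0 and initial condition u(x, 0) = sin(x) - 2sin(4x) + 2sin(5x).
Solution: Substitute u = exp(-2t)w.
Then u_t = exp(-2t)(w_t - 2w), u_xx = exp(-2t)w_xx; substituting and dividing by exp(-2t), the lower-order terms cancel: w_t = 2w_xx (standard heat equation).
Data for w: w(x,0) = u(x,0) = sin(x) - 2sin(4x) + 2sin(5x). The boundary conditions carry over: w(0,t) = w(π,t) = 0.
Separating variables: w = Σ c_n exp(-2n²t) sin(nx). From w(x,0) = sin(x) - 2sin(4x) + 2sin(5x): c_1=1, c_4=-2, c_5=2.
So w(x,t) = exp(-2t)sin(x) - 2exp(-32t)sin(4x) + 2exp(-50t)sin(5x), and u(x,t) = exp(-2t)w(x,t).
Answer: u(x, t) = exp(-4t)sin(x) - 2exp(-34t)sin(4x) + 2exp(-52t)sin(5x)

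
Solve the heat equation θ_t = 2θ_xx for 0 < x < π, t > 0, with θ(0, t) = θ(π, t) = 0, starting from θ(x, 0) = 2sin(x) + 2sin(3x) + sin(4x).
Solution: Using separation of variables θ = X(x)G(t):
Eigenfunctions: sin(nx), n = 1, 2, 3, ...
General solution: θ(x, t) = Σ c_n sin(nx) exp(-2n² t)
Matching θ(x,0) = 2sin(x) + 2sin(3x) + sin(4x) term by term: c_1=2, c_3=2, c_4=1.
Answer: θ(x, t) = 2exp(-2t)sin(x) + 2exp(-18t)sin(3x) + exp(-32t)sin(4x)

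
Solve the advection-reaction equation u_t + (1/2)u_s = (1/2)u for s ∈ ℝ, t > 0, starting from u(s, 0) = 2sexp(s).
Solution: Substitute u = exp(s)w.
Then u_s = exp(s)(w_s + w), u_t = exp(s)w_t; substituting and dividing by exp(s), the lower-order terms cancel: w_t + (1/2)w_s = 0 (standard advection equation).
Data for w: w(s,0) = exp(-s)u(s,0) = 2s.
By characteristics (ds/dt = 1/2), w(s,t) = f(s - (1/2)t) with f = w(·, 0).
So w(s,t) = 2s - t, and u(s,t) = exp(s)w(s,t).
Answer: u(s, t) = 2sexp(s) - texp(s)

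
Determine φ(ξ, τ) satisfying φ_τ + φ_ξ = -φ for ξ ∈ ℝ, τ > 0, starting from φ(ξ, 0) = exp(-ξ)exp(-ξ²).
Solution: Substitute φ = exp(-ξ)u.
Then φ_ξ = exp(-ξ)(u_ξ - u), φ_τ = exp(-ξ)u_τ; substituting and dividing by exp(-ξ), the lower-order terms cancel: u_τ + u_ξ = 0 (standard advection equation).
Data for u: u(ξ,0) = exp(ξ)φ(ξ,0) = exp(-ξ²).
By characteristics (dξ/dτ = 1), u(ξ,τ) = f(ξ - τ) with f = u(·, 0).
So u(ξ,τ) = exp(-(ξ - τ)²), and φ(ξ,τ) = exp(-ξ)u(ξ,τ).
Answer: φ(ξ, τ) = exp(-ξ)exp(-(ξ - τ)²)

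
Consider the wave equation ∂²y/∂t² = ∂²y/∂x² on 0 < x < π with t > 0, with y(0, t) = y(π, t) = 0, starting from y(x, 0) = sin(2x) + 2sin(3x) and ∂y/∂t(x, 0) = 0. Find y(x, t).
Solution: Separating variables: y = Σ [A_n cos(ω_n t) + B_n sin(ω_n t)] sin(nx), ω_n = n. From ICs: A_2=1, A_3=2.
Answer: y(x, t) = sin(2x)cos(2t) + 2sin(3x)cos(3t)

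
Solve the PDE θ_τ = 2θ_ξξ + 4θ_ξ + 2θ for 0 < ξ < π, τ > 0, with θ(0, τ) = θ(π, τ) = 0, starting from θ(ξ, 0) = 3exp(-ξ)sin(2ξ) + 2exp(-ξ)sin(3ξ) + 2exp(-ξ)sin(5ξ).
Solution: Substitute θ = exp(-ξ)u.
Then θ_ξ = exp(-ξ)(u_ξ - u), θ_ξξ = exp(-ξ)(u_ξξ - 2u_ξ + u), θ_τ = exp(-ξ)u_τ; substituting and dividing by exp(-ξ), the lower-order terms cancel: u_τ = 2u_ξξ (standard heat equation).
Data for u: u(ξ,0) = exp(ξ)θ(ξ,0) = 3sin(2ξ) + 2sin(3ξ) + 2sin(5ξ). The boundary conditions carry over: u(0,τ) = u(π,τ) = 0.
Separating variables: u = Σ c_n exp(-2n²τ) sin(nξ). From u(ξ,0) = 3sin(2ξ) + 2sin(3ξ) + 2sin(5ξ): c_2=3, c_3=2, c_5=2.
So u(ξ,τ) = 3exp(-8τ)sin(2ξ) + 2exp(-18τ)sin(3ξ) + 2exp(-50τ)sin(5ξ), and θ(ξ,τ) = exp(-ξ)u(ξ,τ).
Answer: θ(ξ, τ) = 3exp(-ξ)exp(-8τ)sin(2ξ) + 2exp(-ξ)exp(-18τ)sin(3ξ) + 2exp(-ξ)exp(-50τ)sin(5ξ)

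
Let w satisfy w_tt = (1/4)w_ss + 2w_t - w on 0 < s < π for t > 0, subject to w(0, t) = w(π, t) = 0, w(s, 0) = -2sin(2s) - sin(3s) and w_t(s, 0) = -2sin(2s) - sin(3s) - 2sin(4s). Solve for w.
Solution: Substitute w = exp(t)u.
Then w_t = exp(t)(u_t + u), w_tt = exp(t)(u_tt + 2u_t + u), w_ss = exp(t)u_ss; substituting and dividing by exp(t), the lower-order terms cancel: u_tt = (1/4)u_ss (standard wave equation).
Data for u: u(s,0) = w(s,0) = -2sin(2s) - sin(3s); u_t(s,0) = w_t(s,0) - w(s,0) = -2sin(4s). The boundary conditions carry over: u(0,t) = u(π,t) = 0.
Separating variables: u = Σ [A_n cos(ω_n t) + B_n sin(ω_n t)] sin(ns), ω_n = n/2. From ICs (B_n = velocity coefficient / ω_n): A_2=-2, A_3=-1, B_4=-1.
So u(s,t) = -2sin(2s)cos(t) - sin(3s)cos(3t/2) - sin(4s)sin(2t), and w(s,t) = exp(t)u(s,t).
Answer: w(s, t) = -2exp(t)sin(2s)cos(t) - exp(t)sin(3s)cos(3t/2) - exp(t)sin(4s)sin(2t)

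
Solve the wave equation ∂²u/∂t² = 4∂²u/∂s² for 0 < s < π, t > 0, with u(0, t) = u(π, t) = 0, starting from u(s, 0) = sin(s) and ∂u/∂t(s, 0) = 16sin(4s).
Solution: Separating variables: u = Σ [A_n cos(ω_n t) + B_n sin(ω_n t)] sin(ns), ω_n = 2n. From ICs (B_n = velocity coefficient / ω_n): A_1=1, B_4=2.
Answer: u(s, t) = sin(s)cos(2t) + 2sin(4s)sin(8t)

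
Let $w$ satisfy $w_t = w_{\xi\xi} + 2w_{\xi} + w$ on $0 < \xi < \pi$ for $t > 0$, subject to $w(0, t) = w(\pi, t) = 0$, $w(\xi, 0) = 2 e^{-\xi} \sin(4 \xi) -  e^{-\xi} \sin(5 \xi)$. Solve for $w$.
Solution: Substitute $w = e^{-\xi}u$.
Then $w_{\xi} = e^{-\xi}(u_{\xi} - u)$, $w_{\xi\xi} = e^{-\xi}(u_{\xi\xi} - 2u_{\xi} + u)$, $w_t = e^{-\xi}u_t$; substituting and dividing by $e^{-\xi}$, the lower-order terms cancel: $u_t = u_{\xi\xi}$ (standard heat equation).
Data for $u$: $u(\xi,0) = e^{\xi}w(\xi,0) = 2 \sin(4 \xi) - \sin(5 \xi)$. The boundary conditions carry over: $u(0,t) = u(\pi,t) = 0$.
Separating variables: $u = \sum c_n e^{-n^2t} \sin(n\xi)$. From $u(\xi,0) = 2 \sin(4 \xi) - \sin(5 \xi)$: $c_4=2, c_5=-1$.
So $u(\xi,t) = 2 e^{-16 t} \sin(4 \xi) - e^{-25 t} \sin(5 \xi)$, and $w(\xi,t) = e^{-\xi}u(\xi,t)$.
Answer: $w(\xi, t) = 2 e^{-\xi} e^{-16 t} \sin(4 \xi) -  e^{-\xi} e^{-25 t} \sin(5 \xi)$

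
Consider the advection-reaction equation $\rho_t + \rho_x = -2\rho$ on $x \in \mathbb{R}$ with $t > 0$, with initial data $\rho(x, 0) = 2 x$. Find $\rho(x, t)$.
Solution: Substitute $\rho = e^{-2t}u$.
Then $\rho_t = e^{-2t}(u_t - 2u)$, $\rho_x = e^{-2t}u_x$; substituting and dividing by $e^{-2t}$, the lower-order terms cancel: $u_t + u_x = 0$ (standard advection equation).
Data for $u$: $u(x,0) = \rho(x,0) = 2 x$.
By characteristics ($dx/dt = 1$), $u(x,t) = f(x - t)$ with $f = u( \cdot , 0)$.
So $u(x,t) = -2 t + 2 x$, and $\rho(x,t) = e^{-2t}u(x,t)$.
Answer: $\rho(x, t) = -2 t e^{-2 t} + 2 x e^{-2 t}$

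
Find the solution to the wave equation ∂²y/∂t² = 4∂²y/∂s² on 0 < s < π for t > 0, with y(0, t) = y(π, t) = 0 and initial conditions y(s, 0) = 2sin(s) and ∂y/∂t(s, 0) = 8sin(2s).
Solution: Separating variables: y = Σ [A_n cos(ω_n t) + B_n sin(ω_n t)] sin(ns), ω_n = 2n. From ICs (B_n = velocity coefficient / ω_n): A_1=2, B_2=2.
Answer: y(s, t) = 2sin(s)cos(2t) + 2sin(2s)sin(4t)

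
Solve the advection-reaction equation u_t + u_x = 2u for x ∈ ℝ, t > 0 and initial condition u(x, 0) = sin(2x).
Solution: Substitute u = exp(2t)w, i.e. w = exp(-2t)u.
By the product rule, u_t = exp(2t)(w_t + 2w), u_x = exp(2t)w_x.
Substituting into the PDE and dividing by exp(2t): w_t + 2w + w_x = 2w.
The lower-order terms cancel, leaving the standard advection equation w_t + w_x = 0.
Initial data for w: w(x,0) = u(x,0) = sin(2x).
Solve for w:
  By method of characteristics (waves move right with speed 1):
  Along characteristics x - t = const, w is constant, so w(x,t) = f(x - t) with f = w(·, 0).
Hence w(x,t) = -sin(2t - 2x).
Transform back: u(x,t) = exp(2t)w(x,t).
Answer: u(x, t) = -exp(2t)sin(2t - 2x)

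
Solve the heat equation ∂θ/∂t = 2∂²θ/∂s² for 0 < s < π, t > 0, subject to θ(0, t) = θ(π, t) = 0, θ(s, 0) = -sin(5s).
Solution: Separating variables: θ = Σ c_n exp(-2n²t) sin(ns). From θ(s,0) = -sin(5s): c_5=-1.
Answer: θ(s, t) = -exp(-50t)sin(5s)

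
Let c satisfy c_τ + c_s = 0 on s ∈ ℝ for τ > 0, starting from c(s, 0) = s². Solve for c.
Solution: By method of characteristics (waves move right with speed 1):
Along characteristics s - τ = const, c is constant, so c(s,τ) = f(s - τ) with f = c(·, 0).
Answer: c(s, τ) = s² - 2sτ + τ²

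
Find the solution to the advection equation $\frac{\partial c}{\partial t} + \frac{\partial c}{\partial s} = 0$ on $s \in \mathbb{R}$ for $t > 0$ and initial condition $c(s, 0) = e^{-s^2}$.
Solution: By characteristics ($ds/dt = 1$), $c(s,t) = f(s - t)$ with $f = c( \cdot , 0)$.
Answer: $c(s, t) = e^{-(s - t)^2}$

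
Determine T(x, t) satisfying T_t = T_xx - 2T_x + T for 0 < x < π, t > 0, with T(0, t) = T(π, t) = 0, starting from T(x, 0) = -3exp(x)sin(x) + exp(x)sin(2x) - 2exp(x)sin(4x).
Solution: Substitute T = exp(x)u, i.e. u = exp(-x)T.
By the product rule, T_x = exp(x)(u_x + u), T_xx = exp(x)(u_xx + 2u_x + u), T_t = exp(x)u_t.
Substituting into the PDE and dividing by exp(x): u_t = (u_xx + 2u_x + u) - 2(u_x + u) + u.
The lower-order terms cancel, leaving the standard heat equation u_t = u_xx.
Initial data for u: u(x,0) = exp(-x)T(x,0) = -3sin(x) + sin(2x) - 2sin(4x). The boundary conditions carry over: u(0,t) = u(π,t) = 0.
Solve for u:
  Using separation of variables u = X(x)G(t):
  Eigenfunctions: sin(nx), n = 1, 2, 3, ...
  General solution: u(x, t) = Σ c_n sin(nx) exp(-n² t)
  Matching u(x,0) = -3sin(x) + sin(2x) - 2sin(4x) term by term: c_1=-3, c_2=1, c_4=-2.
Hence u(x,t) = -3exp(-t)sin(x) + exp(-4t)sin(2x) - 2exp(-16t)sin(4x).
Transform back: T(x,t) = exp(x)u(x,t).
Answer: T(x, t) = -3exp(-t)exp(x)sin(x) + exp(-4t)exp(x)sin(2x) - 2exp(-16t)exp(x)sin(4x)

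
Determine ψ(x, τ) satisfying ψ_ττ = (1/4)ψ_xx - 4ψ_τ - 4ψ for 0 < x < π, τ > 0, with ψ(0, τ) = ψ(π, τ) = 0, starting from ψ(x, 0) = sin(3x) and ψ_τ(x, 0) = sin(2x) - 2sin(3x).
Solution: Substitute ψ = exp(-2τ)u.
Then ψ_τ = exp(-2τ)(u_τ - 2u), ψ_ττ = exp(-2τ)(u_ττ - 4u_τ + 4u), ψ_xx = exp(-2τ)u_xx; substituting and dividing by exp(-2τ), the lower-order terms cancel: u_ττ = (1/4)u_xx (standard wave equation).
Data for u: u(x,0) = ψ(x,0) = sin(3x); u_τ(x,0) = ψ_τ(x,0) + 2ψ(x,0) = sin(2x). The boundary conditions carry over: u(0,τ) = u(π,τ) = 0.
Separating variables: u = Σ [A_n cos(ω_n τ) + B_n sin(ω_n τ)] sin(nx), ω_n = n/2. From ICs (B_n = velocity coefficient / ω_n): A_3=1, B_2=1.
So u(x,τ) = sin(2x)sin(τ) + sin(3x)cos(3τ/2), and ψ(x,τ) = exp(-2τ)u(x,τ).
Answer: ψ(x, τ) = exp(-2τ)sin(2x)sin(τ) + exp(-2τ)sin(3x)cos(3τ/2)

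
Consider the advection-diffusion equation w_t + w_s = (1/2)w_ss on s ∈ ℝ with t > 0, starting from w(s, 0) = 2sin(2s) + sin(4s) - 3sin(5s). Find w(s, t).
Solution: Moving frame: η = s - t, σ = t, w = u(η,σ), so w_t = u_σ - u_η and w_ss = u_ηη.
Hence w_t + w_s = u_σ and the PDE becomes the heat equation u_σ = (1/2)u_ηη on η ∈ ℝ.
Initial data: u(η,0) = w(η,0) = 2sin(2η) + sin(4η) - 3sin(5η). Each mode sin(nη) decays as exp(-n²σ/2) on ℝ, so u(η,σ) = Σ c_n exp(-n²σ/2) sin(nη) with c_2=2, c_4=1, c_5=-3: u(η,σ) = 2exp(-2σ)sin(2η) + exp(-8σ)sin(4η) - 3exp(-25σ/2)sin(5η).
Substituting back: w(s,t) = u(s - t, t).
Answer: w(s, t) = 2exp(-2t)sin(2s - 2t) + exp(-8t)sin(4s - 4t) - 3exp(-25t/2)sin(5s - 5t)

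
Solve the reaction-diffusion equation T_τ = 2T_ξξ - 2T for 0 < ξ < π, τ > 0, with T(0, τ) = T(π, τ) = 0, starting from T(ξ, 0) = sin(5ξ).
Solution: Substitute T = exp(-2τ)u, i.e. u = exp(2τ)T.
By the product rule, T_τ = exp(-2τ)(u_τ - 2u), T_ξξ = exp(-2τ)u_ξξ.
Substituting into the PDE and dividing by exp(-2τ): u_τ - 2u = 2u_ξξ - 2u.
The lower-order terms cancel, leaving the standard heat equation u_τ = 2u_ξξ.
Initial data for u: u(ξ,0) = T(ξ,0) = sin(5ξ). The boundary conditions carry over: u(0,τ) = u(π,τ) = 0.
Solve for u:
  Using separation of variables u = X(ξ)G(τ):
  Eigenfunctions: sin(nξ), n = 1, 2, 3, ...
  General solution: u(ξ, τ) = Σ c_n sin(nξ) exp(-2n² τ)
  Matching u(ξ,0) = sin(5ξ) term by term: c_5=1.
Hence u(ξ,τ) = exp(-50τ)sin(5ξ).
Transform back: T(ξ,τ) = exp(-2τ)u(ξ,τ).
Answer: T(ξ, τ) = exp(-52τ)sin(5ξ)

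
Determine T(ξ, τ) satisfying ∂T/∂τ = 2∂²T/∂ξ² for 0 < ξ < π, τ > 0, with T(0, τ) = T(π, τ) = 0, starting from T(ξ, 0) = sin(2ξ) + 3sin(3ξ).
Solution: Separating variables: T = Σ c_n exp(-2n²τ) sin(nξ). From T(ξ,0) = sin(2ξ) + 3sin(3ξ): c_2=1, c_3=3.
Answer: T(ξ, τ) = exp(-8τ)sin(2ξ) + 3exp(-18τ)sin(3ξ)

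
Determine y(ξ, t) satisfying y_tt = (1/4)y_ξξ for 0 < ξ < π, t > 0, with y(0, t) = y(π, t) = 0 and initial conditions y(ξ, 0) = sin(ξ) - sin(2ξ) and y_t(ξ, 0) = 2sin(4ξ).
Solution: Using separation of variables y = X(ξ)T(t):
Eigenfunctions: sin(nξ), n = 1, 2, 3, ...
General solution: y(ξ, t) = Σ [A_n cos(n t/2) + B_n sin(n t/2)] sin(nξ)
From y(ξ,0) = sin(ξ) - sin(2ξ): A_1=1, A_2=-1. From y_t(ξ,0) = 2sin(4ξ), using y_t(ξ,0) = Σ ω_n B_n sin(nξ) with ω_n = n/2: B_4 = 2/2 = 1.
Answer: y(ξ, t) = sin(2t)sin(4ξ) + sin(ξ)cos(t/2) - sin(2ξ)cos(t)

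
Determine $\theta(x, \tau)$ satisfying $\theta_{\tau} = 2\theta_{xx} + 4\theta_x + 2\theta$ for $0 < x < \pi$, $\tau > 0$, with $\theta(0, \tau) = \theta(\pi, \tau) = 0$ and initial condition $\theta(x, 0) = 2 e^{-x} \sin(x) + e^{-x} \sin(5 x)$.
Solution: Substitute $\theta = e^{-x}u$.
Then $\theta_x = e^{-x}(u_x - u)$, $\theta_{xx} = e^{-x}(u_{xx} - 2u_x + u)$, $\theta_{\tau} = e^{-x}u_{\tau}$; substituting and dividing by $e^{-x}$, the lower-order terms cancel: $u_{\tau} = 2u_{xx}$ (standard heat equation).
Data for $u$: $u(x,0) = e^{x}\theta(x,0) = 2 \sin(x) + \sin(5 x)$. The boundary conditions carry over: $u(0,\tau) = u(\pi,\tau) = 0$.
Separating variables: $u = \sum c_n e^{-2n^2\tau} \sin(nx)$. From $u(x,0) = 2 \sin(x) + \sin(5 x)$: $c_1=2, c_5=1$.
So $u(x,\tau) = 2 e^{-2 \tau} \sin(x) + e^{-50 \tau} \sin(5 x)$, and $\theta(x,\tau) = e^{-x}u(x,\tau)$.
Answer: $\theta(x, \tau) = 2 e^{-2 \tau} e^{-x} \sin(x) + e^{-50 \tau} e^{-x} \sin(5 x)$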